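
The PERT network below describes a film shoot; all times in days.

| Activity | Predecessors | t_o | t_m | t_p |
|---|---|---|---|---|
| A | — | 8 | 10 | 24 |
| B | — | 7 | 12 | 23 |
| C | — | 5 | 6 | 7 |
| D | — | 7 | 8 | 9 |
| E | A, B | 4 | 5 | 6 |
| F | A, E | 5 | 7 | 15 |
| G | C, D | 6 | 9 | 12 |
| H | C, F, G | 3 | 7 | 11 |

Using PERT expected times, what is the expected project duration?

33 days

te_A = (8 + 4·10 + 24)/6 = 72/6 = 12
te_B = (7 + 4·12 + 23)/6 = 78/6 = 13
te_C = (5 + 4·6 + 7)/6 = 36/6 = 6
te_D = (7 + 4·8 + 9)/6 = 48/6 = 8
te_E = (4 + 4·5 + 6)/6 = 30/6 = 5
te_F = (5 + 4·7 + 15)/6 = 48/6 = 8
te_G = (6 + 4·9 + 12)/6 = 54/6 = 9
te_H = (3 + 4·7 + 11)/6 = 42/6 = 7

Forward pass:
ES_A = 0; EF_A = 12
ES_B = 0; EF_B = 13
ES_C = 0; EF_C = 6
ES_D = 0; EF_D = 8
ES_E = max(EF_A=12, EF_B=13) = 13; EF_E = 13+5 = 18
ES_F = max(EF_A=12, EF_E=18) = 18; EF_F = 18+8 = 26
ES_G = max(EF_C=6, EF_D=8) = 8; EF_G = 8+9 = 17
ES_H = max(EF_C=6, EF_F=26, EF_G=17) = 26; EF_H = 26+7 = 33
Expected project duration μ = 33 days. Critical path: B → E → F → H.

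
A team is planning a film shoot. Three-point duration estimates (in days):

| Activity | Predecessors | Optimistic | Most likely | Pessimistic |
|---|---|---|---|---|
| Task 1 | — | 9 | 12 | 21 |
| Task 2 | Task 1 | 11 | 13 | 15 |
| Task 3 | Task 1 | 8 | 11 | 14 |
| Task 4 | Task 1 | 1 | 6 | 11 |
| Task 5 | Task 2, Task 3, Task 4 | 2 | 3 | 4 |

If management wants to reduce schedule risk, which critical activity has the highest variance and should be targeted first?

te_Task 1 = (9 + 4·12 + 21)/6 = 78/6 = 13; σ²_Task 1 = ((21−9)/6)² = 4.000
te_Task 2 = (11 + 4·13 + 15)/6 = 78/6 = 13; σ²_Task 2 = ((15−11)/6)² = 0.444
te_Task 3 = (8 + 4·11 + 14)/6 = 66/6 = 11; σ²_Task 3 = ((14−8)/6)² = 1.000
te_Task 4 = (1 + 4·6 + 11)/6 = 36/6 = 6; σ²_Task 4 = ((11−1)/6)² = 2.778
te_Task 5 = (2 + 4·3 + 4)/6 = 18/6 = 3; σ²_Task 5 = ((4−2)/6)² = 0.111

Forward pass:
ES_Task 1 = 0; EF_Task 1 = 13
ES_Task 2 = 13; EF_Task 2 = 13+13 = 26
ES_Task 3 = 13; EF_Task 3 = 13+11 = 24
ES_Task 4 = 13; EF_Task 4 = 13+6 = 19
ES_Task 5 = max(EF_Task 2=26, EF_Task 3=24, EF_Task 4=19) = 26; EF_Task 5 = 26+3 = 29
Expected project duration μ = 29 days. Critical path: Task 1 → Task 2 → Task 5.

Variances on critical path: σ²_Task 1=4.000, σ²_Task 2=0.444, σ²_Task 5=0.111.
Largest is σ²_Task 1 = 4.000.

Task 1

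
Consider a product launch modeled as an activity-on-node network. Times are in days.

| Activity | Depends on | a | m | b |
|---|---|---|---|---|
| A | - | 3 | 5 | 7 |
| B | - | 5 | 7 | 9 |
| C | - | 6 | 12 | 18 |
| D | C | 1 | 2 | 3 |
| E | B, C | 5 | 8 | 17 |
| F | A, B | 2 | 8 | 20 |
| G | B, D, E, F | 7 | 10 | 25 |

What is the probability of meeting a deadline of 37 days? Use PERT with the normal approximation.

te_A = (3 + 4·5 + 7)/6 = 30/6 = 5; σ²_A = ((7−3)/6)² = 0.444
te_B = (5 + 4·7 + 9)/6 = 42/6 = 7; σ²_B = ((9−5)/6)² = 0.444
te_C = (6 + 4·12 + 18)/6 = 72/6 = 12; σ²_C = ((18−6)/6)² = 4.000
te_D = (1 + 4·2 + 3)/6 = 12/6 = 2; σ²_D = ((3−1)/6)² = 0.111
te_E = (5 + 4·8 + 17)/6 = 54/6 = 9; σ²_E = ((17−5)/6)² = 4.000
te_F = (2 + 4·8 + 20)/6 = 54/6 = 9; σ²_F = ((20−2)/6)² = 9.000
te_G = (7 + 4·10 + 25)/6 = 72/6 = 12; σ²_G = ((25−7)/6)² = 9.000

Forward pass:
ES_A = 0; EF_A = 5
ES_B = 0; EF_B = 7
ES_C = 0; EF_C = 12
ES_D = 12; EF_D = 12+2 = 14
ES_E = max(EF_B=7, EF_C=12) = 12; EF_E = 12+9 = 21
ES_F = max(EF_A=5, EF_B=7) = 7; EF_F = 7+9 = 16
ES_G = max(EF_B=7, EF_D=14, EF_E=21, EF_F=16) = 21; EF_G = 21+12 = 33
Expected project duration μ = 33 days. Critical path: C → E → G.

Variance along critical path = 4.000 + 4.000 + 9.000 = 17.000; σ = √17.000 = 4.123 days.
Z = (37 − 33) / 4.123 = 0.970
P(T ≤ 37) = Φ(0.970) ≈ 0.834

0.834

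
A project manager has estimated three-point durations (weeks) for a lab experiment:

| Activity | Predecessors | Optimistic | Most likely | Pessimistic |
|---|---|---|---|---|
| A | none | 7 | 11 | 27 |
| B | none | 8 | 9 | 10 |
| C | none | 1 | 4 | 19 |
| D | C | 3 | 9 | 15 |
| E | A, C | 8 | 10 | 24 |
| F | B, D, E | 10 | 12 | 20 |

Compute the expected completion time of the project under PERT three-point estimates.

38 weeks

te_A = (7 + 4·11 + 27)/6 = 78/6 = 13
te_B = (8 + 4·9 + 10)/6 = 54/6 = 9
te_C = (1 + 4·4 + 19)/6 = 36/6 = 6
te_D = (3 + 4·9 + 15)/6 = 54/6 = 9
te_E = (8 + 4·10 + 24)/6 = 72/6 = 12
te_F = (10 + 4·12 + 20)/6 = 78/6 = 13

Forward pass:
ES_A = 0; EF_A = 13
ES_B = 0; EF_B = 9
ES_C = 0; EF_C = 6
ES_D = 6; EF_D = 6+9 = 15
ES_E = max(EF_A=13, EF_C=6) = 13; EF_E = 13+12 = 25
ES_F = max(EF_B=9, EF_D=15, EF_E=25) = 25; EF_F = 25+13 = 38
Expected project duration μ = 38 weeks. Critical path: A → E → F.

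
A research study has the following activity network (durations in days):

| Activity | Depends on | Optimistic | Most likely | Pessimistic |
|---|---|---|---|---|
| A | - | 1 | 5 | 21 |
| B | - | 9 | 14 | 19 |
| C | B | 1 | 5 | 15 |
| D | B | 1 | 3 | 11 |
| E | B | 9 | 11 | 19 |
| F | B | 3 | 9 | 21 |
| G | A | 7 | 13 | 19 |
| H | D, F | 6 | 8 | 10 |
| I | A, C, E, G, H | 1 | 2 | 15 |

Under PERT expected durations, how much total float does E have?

te_A = (1 + 4·5 + 21)/6 = 42/6 = 7
te_B = (9 + 4·14 + 19)/6 = 84/6 = 14
te_C = (1 + 4·5 + 15)/6 = 36/6 = 6
te_D = (1 + 4·3 + 11)/6 = 24/6 = 4
te_E = (9 + 4·11 + 19)/6 = 72/6 = 12
te_F = (3 + 4·9 + 21)/6 = 60/6 = 10
te_G = (7 + 4·13 + 19)/6 = 78/6 = 13
te_H = (6 + 4·8 + 10)/6 = 48/6 = 8
te_I = (1 + 4·2 + 15)/6 = 24/6 = 4

Forward pass:
ES_A = 0; EF_A = 7
ES_B = 0; EF_B = 14
ES_C = 14; EF_C = 14+6 = 20
ES_D = 14; EF_D = 14+4 = 18
ES_E = 14; EF_E = 14+12 = 26
ES_F = 14; EF_F = 14+10 = 24
ES_G = 7; EF_G = 7+13 = 20
ES_H = max(EF_D=18, EF_F=24) = 24; EF_H = 24+8 = 32
ES_I = max(EF_A=7, EF_C=20, EF_E=26, EF_G=20, EF_H=32) = 32; EF_I = 32+4 = 36
Expected project duration μ = 36 days. Critical path: B → F → H → I.

Backward pass:
LF_I = 36; LS_I = 36−4 = 32
LF_H = LS_I = 32; LS_H = 32−8 = 24
LF_G = LS_I = 32; LS_G = 32−13 = 19
LF_F = LS_H = 24; LS_F = 24−10 = 14
LF_E = LS_I = 32; LS_E = 32−12 = 20
LF_D = LS_H = 24; LS_D = 24−4 = 20
LF_C = LS_I = 32; LS_C = 32−6 = 26
LF_B = min(LS_C=26, LS_D=20, LS_E=20, LS_F=14) = 14; LS_B = 14−14 = 0
LF_A = min(LS_G=19, LS_I=32) = 19; LS_A = 19−7 = 12
Slack_E = LS_E − ES_E = 20 − 14 = 6

6 days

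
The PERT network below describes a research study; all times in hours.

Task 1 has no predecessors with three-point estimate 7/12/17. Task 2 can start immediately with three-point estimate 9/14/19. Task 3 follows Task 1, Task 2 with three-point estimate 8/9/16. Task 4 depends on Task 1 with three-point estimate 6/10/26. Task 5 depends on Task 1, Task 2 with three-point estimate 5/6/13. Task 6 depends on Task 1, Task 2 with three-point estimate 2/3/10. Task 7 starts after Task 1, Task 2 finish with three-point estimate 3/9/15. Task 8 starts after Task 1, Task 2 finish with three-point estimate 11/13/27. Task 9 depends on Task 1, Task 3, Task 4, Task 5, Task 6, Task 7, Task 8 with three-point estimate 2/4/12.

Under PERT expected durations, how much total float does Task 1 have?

2 hours

te_Task 1 = (7 + 4·12 + 17)/6 = 72/6 = 12
te_Task 2 = (9 + 4·14 + 19)/6 = 84/6 = 14
te_Task 3 = (8 + 4·9 + 16)/6 = 60/6 = 10
te_Task 4 = (6 + 4·10 + 26)/6 = 72/6 = 12
te_Task 5 = (5 + 4·6 + 13)/6 = 42/6 = 7
te_Task 6 = (2 + 4·3 + 10)/6 = 24/6 = 4
te_Task 7 = (3 + 4·9 + 15)/6 = 54/6 = 9
te_Task 8 = (11 + 4·13 + 27)/6 = 90/6 = 15
te_Task 9 = (2 + 4·4 + 12)/6 = 30/6 = 5

Forward pass:
ES_Task 1 = 0; EF_Task 1 = 12
ES_Task 2 = 0; EF_Task 2 = 14
ES_Task 3 = max(EF_Task 1=12, EF_Task 2=14) = 14; EF_Task 3 = 14+10 = 24
ES_Task 4 = 12; EF_Task 4 = 12+12 = 24
ES_Task 5 = max(EF_Task 1=12, EF_Task 2=14) = 14; EF_Task 5 = 14+7 = 21
ES_Task 6 = max(EF_Task 1=12, EF_Task 2=14) = 14; EF_Task 6 = 14+4 = 18
ES_Task 7 = max(EF_Task 1=12, EF_Task 2=14) = 14; EF_Task 7 = 14+9 = 23
ES_Task 8 = max(EF_Task 1=12, EF_Task 2=14) = 14; EF_Task 8 = 14+15 = 29
ES_Task 9 = max(EF_Task 1=12, EF_Task 3=24, EF_Task 4=24, EF_Task 5=21, EF_Task 6=18, EF_Task 7=23, EF_Task 8=29) = 29; EF_Task 9 = 29+5 = 34
Expected project duration μ = 34 hours. Critical path: Task 2 → Task 8 → Task 9.

Backward pass:
LF_Task 9 = 34; LS_Task 9 = 34−5 = 29
LF_Task 8 = LS_Task 9 = 29; LS_Task 8 = 29−15 = 14
LF_Task 7 = LS_Task 9 = 29; LS_Task 7 = 29−9 = 20
LF_Task 6 = LS_Task 9 = 29; LS_Task 6 = 29−4 = 25
LF_Task 5 = LS_Task 9 = 29; LS_Task 5 = 29−7 = 22
LF_Task 4 = LS_Task 9 = 29; LS_Task 4 = 29−12 = 17
LF_Task 3 = LS_Task 9 = 29; LS_Task 3 = 29−10 = 19
LF_Task 2 = min(LS_Task 3=19, LS_Task 5=22, LS_Task 6=25, LS_Task 7=20, LS_Task 8=14) = 14; LS_Task 2 = 14−14 = 0
LF_Task 1 = min(LS_Task 3=19, LS_Task 4=17, LS_Task 5=22, LS_Task 6=25, LS_Task 7=20, LS_Task 8=14, LS_Task 9=29) = 14; LS_Task 1 = 14−12 = 2
Slack_Task 1 = LS_Task 1 − ES_Task 1 = 2 − 0 = 2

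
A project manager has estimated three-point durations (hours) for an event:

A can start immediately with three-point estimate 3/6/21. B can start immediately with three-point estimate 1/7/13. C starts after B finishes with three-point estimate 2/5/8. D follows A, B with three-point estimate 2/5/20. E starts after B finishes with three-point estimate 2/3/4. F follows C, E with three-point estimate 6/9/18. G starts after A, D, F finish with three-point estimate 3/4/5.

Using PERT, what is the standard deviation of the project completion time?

3.02 hours

te_A = (3 + 4·6 + 21)/6 = 48/6 = 8; σ²_A = ((21−3)/6)² = 9.000
te_B = (1 + 4·7 + 13)/6 = 42/6 = 7; σ²_B = ((13−1)/6)² = 4.000
te_C = (2 + 4·5 + 8)/6 = 30/6 = 5; σ²_C = ((8−2)/6)² = 1.000
te_D = (2 + 4·5 + 20)/6 = 42/6 = 7; σ²_D = ((20−2)/6)² = 9.000
te_E = (2 + 4·3 + 4)/6 = 18/6 = 3; σ²_E = ((4−2)/6)² = 0.111
te_F = (6 + 4·9 + 18)/6 = 60/6 = 10; σ²_F = ((18−6)/6)² = 4.000
te_G = (3 + 4·4 + 5)/6 = 24/6 = 4; σ²_G = ((5−3)/6)² = 0.111

Forward pass:
ES_A = 0; EF_A = 8
ES_B = 0; EF_B = 7
ES_C = 7; EF_C = 7+5 = 12
ES_D = max(EF_A=8, EF_B=7) = 8; EF_D = 8+7 = 15
ES_E = 7; EF_E = 7+3 = 10
ES_F = max(EF_C=12, EF_E=10) = 12; EF_F = 12+10 = 22
ES_G = max(EF_A=8, EF_D=15, EF_F=22) = 22; EF_G = 22+4 = 26
Expected project duration μ = 26 hours. Critical path: B → C → F → G.

Variance along critical path = 4.000 + 1.000 + 4.000 + 0.111 = 9.111
σ = √9.111 = 3.018 hours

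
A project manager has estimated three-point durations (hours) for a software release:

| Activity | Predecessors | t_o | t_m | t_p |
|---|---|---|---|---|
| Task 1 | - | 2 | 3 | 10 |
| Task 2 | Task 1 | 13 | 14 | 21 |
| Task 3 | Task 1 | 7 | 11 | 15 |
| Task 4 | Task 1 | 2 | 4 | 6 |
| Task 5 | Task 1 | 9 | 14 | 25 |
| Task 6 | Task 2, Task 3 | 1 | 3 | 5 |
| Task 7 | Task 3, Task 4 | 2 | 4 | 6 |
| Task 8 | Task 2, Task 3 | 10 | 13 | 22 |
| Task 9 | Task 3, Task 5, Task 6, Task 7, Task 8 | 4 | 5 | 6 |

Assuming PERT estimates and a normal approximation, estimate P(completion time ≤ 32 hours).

te_Task 1 = (2 + 4·3 + 10)/6 = 24/6 = 4; σ²_Task 1 = ((10−2)/6)² = 1.778
te_Task 2 = (13 + 4·14 + 21)/6 = 90/6 = 15; σ²_Task 2 = ((21−13)/6)² = 1.778
te_Task 3 = (7 + 4·11 + 15)/6 = 66/6 = 11; σ²_Task 3 = ((15−7)/6)² = 1.778
te_Task 4 = (2 + 4·4 + 6)/6 = 24/6 = 4; σ²_Task 4 = ((6−2)/6)² = 0.444
te_Task 5 = (9 + 4·14 + 25)/6 = 90/6 = 15; σ²_Task 5 = ((25−9)/6)² = 7.111
te_Task 6 = (1 + 4·3 + 5)/6 = 18/6 = 3; σ²_Task 6 = ((5−1)/6)² = 0.444
te_Task 7 = (2 + 4·4 + 6)/6 = 24/6 = 4; σ²_Task 7 = ((6−2)/6)² = 0.444
te_Task 8 = (10 + 4·13 + 22)/6 = 84/6 = 14; σ²_Task 8 = ((22−10)/6)² = 4.000
te_Task 9 = (4 + 4·5 + 6)/6 = 30/6 = 5; σ²_Task 9 = ((6−4)/6)² = 0.111

Forward pass:
ES_Task 1 = 0; EF_Task 1 = 4
ES_Task 2 = 4; EF_Task 2 = 4+15 = 19
ES_Task 3 = 4; EF_Task 3 = 4+11 = 15
ES_Task 4 = 4; EF_Task 4 = 4+4 = 8
ES_Task 5 = 4; EF_Task 5 = 4+15 = 19
ES_Task 6 = max(EF_Task 2=19, EF_Task 3=15) = 19; EF_Task 6 = 19+3 = 22
ES_Task 7 = max(EF_Task 3=15, EF_Task 4=8) = 15; EF_Task 7 = 15+4 = 19
ES_Task 8 = max(EF_Task 2=19, EF_Task 3=15) = 19; EF_Task 8 = 19+14 = 33
ES_Task 9 = max(EF_Task 3=15, EF_Task 5=19, EF_Task 6=22, EF_Task 7=19, EF_Task 8=33) = 33; EF_Task 9 = 33+5 = 38
Expected project duration μ = 38 hours. Critical path: Task 1 → Task 2 → Task 8 → Task 9.

Variance along critical path = 1.778 + 1.778 + 4.000 + 0.111 = 7.667; σ = √7.667 = 2.769 hours.
Z = (32 − 38) / 2.769 = -2.167
P(T ≤ 32) = Φ(-2.167) ≈ 0.015

0.015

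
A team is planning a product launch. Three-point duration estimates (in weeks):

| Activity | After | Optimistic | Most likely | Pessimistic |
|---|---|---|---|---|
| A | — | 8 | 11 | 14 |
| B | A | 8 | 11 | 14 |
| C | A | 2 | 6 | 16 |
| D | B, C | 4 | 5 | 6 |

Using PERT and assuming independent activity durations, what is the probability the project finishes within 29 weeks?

te_A = (8 + 4·11 + 14)/6 = 66/6 = 11; σ²_A = ((14−8)/6)² = 1.000
te_B = (8 + 4·11 + 14)/6 = 66/6 = 11; σ²_B = ((14−8)/6)² = 1.000
te_C = (2 + 4·6 + 16)/6 = 42/6 = 7; σ²_C = ((16−2)/6)² = 5.444
te_D = (4 + 4·5 + 6)/6 = 30/6 = 5; σ²_D = ((6−4)/6)² = 0.111

Forward pass:
ES_A = 0; EF_A = 11
ES_B = 11; EF_B = 11+11 = 22
ES_C = 11; EF_C = 11+7 = 18
ES_D = max(EF_B=22, EF_C=18) = 22; EF_D = 22+5 = 27
Expected project duration μ = 27 weeks. Critical path: A → B → D.

Variance along critical path = 1.000 + 1.000 + 0.111 = 2.111; σ = √2.111 = 1.453 weeks.
Z = (29 − 27) / 1.453 = 1.376
P(T ≤ 29) = Φ(1.376) ≈ 0.916

0.916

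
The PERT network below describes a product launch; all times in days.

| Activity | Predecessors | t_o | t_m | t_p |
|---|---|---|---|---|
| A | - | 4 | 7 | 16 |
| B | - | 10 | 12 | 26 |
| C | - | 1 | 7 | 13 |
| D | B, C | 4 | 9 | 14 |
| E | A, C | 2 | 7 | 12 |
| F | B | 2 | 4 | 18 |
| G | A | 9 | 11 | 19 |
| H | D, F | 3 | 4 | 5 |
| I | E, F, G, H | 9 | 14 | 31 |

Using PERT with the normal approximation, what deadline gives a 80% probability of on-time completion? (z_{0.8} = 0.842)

47.1 days

te_A = (4 + 4·7 + 16)/6 = 48/6 = 8; σ²_A = ((16−4)/6)² = 4.000
te_B = (10 + 4·12 + 26)/6 = 84/6 = 14; σ²_B = ((26−10)/6)² = 7.111
te_C = (1 + 4·7 + 13)/6 = 42/6 = 7; σ²_C = ((13−1)/6)² = 4.000
te_D = (4 + 4·9 + 14)/6 = 54/6 = 9; σ²_D = ((14−4)/6)² = 2.778
te_E = (2 + 4·7 + 12)/6 = 42/6 = 7; σ²_E = ((12−2)/6)² = 2.778
te_F = (2 + 4·4 + 18)/6 = 36/6 = 6; σ²_F = ((18−2)/6)² = 7.111
te_G = (9 + 4·11 + 19)/6 = 72/6 = 12; σ²_G = ((19−9)/6)² = 2.778
te_H = (3 + 4·4 + 5)/6 = 24/6 = 4; σ²_H = ((5−3)/6)² = 0.111
te_I = (9 + 4·14 + 31)/6 = 96/6 = 16; σ²_I = ((31−9)/6)² = 13.444

Forward pass:
ES_A = 0; EF_A = 8
ES_B = 0; EF_B = 14
ES_C = 0; EF_C = 7
ES_D = max(EF_B=14, EF_C=7) = 14; EF_D = 14+9 = 23
ES_E = max(EF_A=8, EF_C=7) = 8; EF_E = 8+7 = 15
ES_F = 14; EF_F = 14+6 = 20
ES_G = 8; EF_G = 8+12 = 20
ES_H = max(EF_D=23, EF_F=20) = 23; EF_H = 23+4 = 27
ES_I = max(EF_E=15, EF_F=20, EF_G=20, EF_H=27) = 27; EF_I = 27+16 = 43
Expected project duration μ = 43 days. Critical path: B → D → H → I.

Variance along critical path = 7.111 + 2.778 + 0.111 + 13.444 = 23.444; σ = 4.842 days.
D = μ + z·σ = 43 + 0.842·4.842 = 47.1 days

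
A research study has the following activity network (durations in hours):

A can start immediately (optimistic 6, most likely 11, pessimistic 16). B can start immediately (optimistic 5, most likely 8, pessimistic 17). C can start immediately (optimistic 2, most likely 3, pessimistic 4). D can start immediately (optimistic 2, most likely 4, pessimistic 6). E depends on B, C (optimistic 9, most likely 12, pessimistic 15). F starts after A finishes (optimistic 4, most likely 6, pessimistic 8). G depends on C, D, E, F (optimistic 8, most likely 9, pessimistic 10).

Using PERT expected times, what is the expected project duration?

te_A = (6 + 4·11 + 16)/6 = 66/6 = 11
te_B = (5 + 4·8 + 17)/6 = 54/6 = 9
te_C = (2 + 4·3 + 4)/6 = 18/6 = 3
te_D = (2 + 4·4 + 6)/6 = 24/6 = 4
te_E = (9 + 4·12 + 15)/6 = 72/6 = 12
te_F = (4 + 4·6 + 8)/6 = 36/6 = 6
te_G = (8 + 4·9 + 10)/6 = 54/6 = 9

Forward pass:
ES_A = 0; EF_A = 11
ES_B = 0; EF_B = 9
ES_C = 0; EF_C = 3
ES_D = 0; EF_D = 4
ES_E = max(EF_B=9, EF_C=3) = 9; EF_E = 9+12 = 21
ES_F = 11; EF_F = 11+6 = 17
ES_G = max(EF_C=3, EF_D=4, EF_E=21, EF_F=17) = 21; EF_G = 21+9 = 30
Expected project duration μ = 30 hours. Critical path: B → E → G.

30 hours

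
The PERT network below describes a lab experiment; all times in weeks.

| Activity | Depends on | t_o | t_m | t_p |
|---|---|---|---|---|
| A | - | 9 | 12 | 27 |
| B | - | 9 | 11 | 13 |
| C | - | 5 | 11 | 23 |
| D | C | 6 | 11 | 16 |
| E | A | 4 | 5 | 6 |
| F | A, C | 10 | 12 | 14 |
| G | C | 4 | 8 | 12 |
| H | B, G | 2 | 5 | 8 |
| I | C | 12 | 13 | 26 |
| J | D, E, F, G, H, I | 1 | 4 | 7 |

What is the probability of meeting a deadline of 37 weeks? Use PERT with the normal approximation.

te_A = (9 + 4·12 + 27)/6 = 84/6 = 14; σ²_A = ((27−9)/6)² = 9.000
te_B = (9 + 4·11 + 13)/6 = 66/6 = 11; σ²_B = ((13−9)/6)² = 0.444
te_C = (5 + 4·11 + 23)/6 = 72/6 = 12; σ²_C = ((23−5)/6)² = 9.000
te_D = (6 + 4·11 + 16)/6 = 66/6 = 11; σ²_D = ((16−6)/6)² = 2.778
te_E = (4 + 4·5 + 6)/6 = 30/6 = 5; σ²_E = ((6−4)/6)² = 0.111
te_F = (10 + 4·12 + 14)/6 = 72/6 = 12; σ²_F = ((14−10)/6)² = 0.444
te_G = (4 + 4·8 + 12)/6 = 48/6 = 8; σ²_G = ((12−4)/6)² = 1.778
te_H = (2 + 4·5 + 8)/6 = 30/6 = 5; σ²_H = ((8−2)/6)² = 1.000
te_I = (12 + 4·13 + 26)/6 = 90/6 = 15; σ²_I = ((26−12)/6)² = 5.444
te_J = (1 + 4·4 + 7)/6 = 24/6 = 4; σ²_J = ((7−1)/6)² = 1.000

Forward pass:
ES_A = 0; EF_A = 14
ES_B = 0; EF_B = 11
ES_C = 0; EF_C = 12
ES_D = 12; EF_D = 12+11 = 23
ES_E = 14; EF_E = 14+5 = 19
ES_F = max(EF_A=14, EF_C=12) = 14; EF_F = 14+12 = 26
ES_G = 12; EF_G = 12+8 = 20
ES_H = max(EF_B=11, EF_G=20) = 20; EF_H = 20+5 = 25
ES_I = 12; EF_I = 12+15 = 27
ES_J = max(EF_D=23, EF_E=19, EF_F=26, EF_G=20, EF_H=25, EF_I=27) = 27; EF_J = 27+4 = 31
Expected project duration μ = 31 weeks. Critical path: C → I → J.

Variance along critical path = 9.000 + 5.444 + 1.000 = 15.444; σ = √15.444 = 3.930 weeks.
Z = (37 − 31) / 3.930 = 1.527
P(T ≤ 37) = Φ(1.527) ≈ 0.937

0.937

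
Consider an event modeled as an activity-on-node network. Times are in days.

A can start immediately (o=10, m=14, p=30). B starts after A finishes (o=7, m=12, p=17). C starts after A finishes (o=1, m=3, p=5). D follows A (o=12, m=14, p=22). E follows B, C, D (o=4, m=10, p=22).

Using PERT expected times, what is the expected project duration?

42 days

te_A = (10 + 4·14 + 30)/6 = 96/6 = 16
te_B = (7 + 4·12 + 17)/6 = 72/6 = 12
te_C = (1 + 4·3 + 5)/6 = 18/6 = 3
te_D = (12 + 4·14 + 22)/6 = 90/6 = 15
te_E = (4 + 4·10 + 22)/6 = 66/6 = 11

Forward pass:
ES_A = 0; EF_A = 16
ES_B = 16; EF_B = 16+12 = 28
ES_C = 16; EF_C = 16+3 = 19
ES_D = 16; EF_D = 16+15 = 31
ES_E = max(EF_B=28, EF_C=19, EF_D=31) = 31; EF_E = 31+11 = 42
Expected project duration μ = 42 days. Critical path: A → D → E.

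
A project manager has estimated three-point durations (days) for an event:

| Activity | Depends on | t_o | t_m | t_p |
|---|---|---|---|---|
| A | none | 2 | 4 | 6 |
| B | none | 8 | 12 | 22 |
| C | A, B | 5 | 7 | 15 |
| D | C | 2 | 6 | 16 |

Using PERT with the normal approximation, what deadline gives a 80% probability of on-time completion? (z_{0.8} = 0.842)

31.1 days

te_A = (2 + 4·4 + 6)/6 = 24/6 = 4; σ²_A = ((6−2)/6)² = 0.444
te_B = (8 + 4·12 + 22)/6 = 78/6 = 13; σ²_B = ((22−8)/6)² = 5.444
te_C = (5 + 4·7 + 15)/6 = 48/6 = 8; σ²_C = ((15−5)/6)² = 2.778
te_D = (2 + 4·6 + 16)/6 = 42/6 = 7; σ²_D = ((16−2)/6)² = 5.444

Forward pass:
ES_A = 0; EF_A = 4
ES_B = 0; EF_B = 13
ES_C = max(EF_A=4, EF_B=13) = 13; EF_C = 13+8 = 21
ES_D = 21; EF_D = 21+7 = 28
Expected project duration μ = 28 days. Critical path: B → C → D.

Variance along critical path = 5.444 + 2.778 + 5.444 = 13.667; σ = 3.697 days.
D = μ + z·σ = 28 + 0.842·3.697 = 31.1 days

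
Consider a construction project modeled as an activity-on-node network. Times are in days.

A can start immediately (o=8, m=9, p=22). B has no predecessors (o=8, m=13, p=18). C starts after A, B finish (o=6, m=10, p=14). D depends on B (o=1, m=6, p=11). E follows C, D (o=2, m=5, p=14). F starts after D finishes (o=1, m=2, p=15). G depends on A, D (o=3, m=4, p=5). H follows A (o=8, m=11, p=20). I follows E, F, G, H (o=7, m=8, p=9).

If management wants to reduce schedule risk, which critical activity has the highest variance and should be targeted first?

E

te_A = (8 + 4·9 + 22)/6 = 66/6 = 11; σ²_A = ((22−8)/6)² = 5.444
te_B = (8 + 4·13 + 18)/6 = 78/6 = 13; σ²_B = ((18−8)/6)² = 2.778
te_C = (6 + 4·10 + 14)/6 = 60/6 = 10; σ²_C = ((14−6)/6)² = 1.778
te_D = (1 + 4·6 + 11)/6 = 36/6 = 6; σ²_D = ((11−1)/6)² = 2.778
te_E = (2 + 4·5 + 14)/6 = 36/6 = 6; σ²_E = ((14−2)/6)² = 4.000
te_F = (1 + 4·2 + 15)/6 = 24/6 = 4; σ²_F = ((15−1)/6)² = 5.444
te_G = (3 + 4·4 + 5)/6 = 24/6 = 4; σ²_G = ((5−3)/6)² = 0.111
te_H = (8 + 4·11 + 20)/6 = 72/6 = 12; σ²_H = ((20−8)/6)² = 4.000
te_I = (7 + 4·8 + 9)/6 = 48/6 = 8; σ²_I = ((9−7)/6)² = 0.111

Forward pass:
ES_A = 0; EF_A = 11
ES_B = 0; EF_B = 13
ES_C = max(EF_A=11, EF_B=13) = 13; EF_C = 13+10 = 23
ES_D = 13; EF_D = 13+6 = 19
ES_E = max(EF_C=23, EF_D=19) = 23; EF_E = 23+6 = 29
ES_F = 19; EF_F = 19+4 = 23
ES_G = max(EF_A=11, EF_D=19) = 19; EF_G = 19+4 = 23
ES_H = 11; EF_H = 11+12 = 23
ES_I = max(EF_E=29, EF_F=23, EF_G=23, EF_H=23) = 29; EF_I = 29+8 = 37
Expected project duration μ = 37 days. Critical path: B → C → E → I.

Variances on critical path: σ²_B=2.778, σ²_C=1.778, σ²_E=4.000, σ²_I=0.111.
Largest is σ²_E = 4.000.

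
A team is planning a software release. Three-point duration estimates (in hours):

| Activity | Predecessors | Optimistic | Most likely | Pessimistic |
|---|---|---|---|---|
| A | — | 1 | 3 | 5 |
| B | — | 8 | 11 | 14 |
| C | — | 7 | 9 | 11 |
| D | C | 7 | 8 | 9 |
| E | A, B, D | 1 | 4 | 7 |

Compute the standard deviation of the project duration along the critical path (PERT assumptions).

te_A = (1 + 4·3 + 5)/6 = 18/6 = 3; σ²_A = ((5−1)/6)² = 0.444
te_B = (8 + 4·11 + 14)/6 = 66/6 = 11; σ²_B = ((14−8)/6)² = 1.000
te_C = (7 + 4·9 + 11)/6 = 54/6 = 9; σ²_C = ((11−7)/6)² = 0.444
te_D = (7 + 4·8 + 9)/6 = 48/6 = 8; σ²_D = ((9−7)/6)² = 0.111
te_E = (1 + 4·4 + 7)/6 = 24/6 = 4; σ²_E = ((7−1)/6)² = 1.000

Forward pass:
ES_A = 0; EF_A = 3
ES_B = 0; EF_B = 11
ES_C = 0; EF_C = 9
ES_D = 9; EF_D = 9+8 = 17
ES_E = max(EF_A=3, EF_B=11, EF_D=17) = 17; EF_E = 17+4 = 21
Expected project duration μ = 21 hours. Critical path: C → D → E.

Variance along critical path = 0.444 + 0.111 + 1.000 = 1.556
σ = √1.556 = 1.247 hours

1.25 hours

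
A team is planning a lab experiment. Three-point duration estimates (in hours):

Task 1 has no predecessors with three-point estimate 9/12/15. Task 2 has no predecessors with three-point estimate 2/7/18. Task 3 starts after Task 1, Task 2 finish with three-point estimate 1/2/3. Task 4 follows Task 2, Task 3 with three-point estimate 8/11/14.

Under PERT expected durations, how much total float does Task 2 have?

4 hours

te_Task 1 = (9 + 4·12 + 15)/6 = 72/6 = 12
te_Task 2 = (2 + 4·7 + 18)/6 = 48/6 = 8
te_Task 3 = (1 + 4·2 + 3)/6 = 12/6 = 2
te_Task 4 = (8 + 4·11 + 14)/6 = 66/6 = 11

Forward pass:
ES_Task 1 = 0; EF_Task 1 = 12
ES_Task 2 = 0; EF_Task 2 = 8
ES_Task 3 = max(EF_Task 1=12, EF_Task 2=8) = 12; EF_Task 3 = 12+2 = 14
ES_Task 4 = max(EF_Task 2=8, EF_Task 3=14) = 14; EF_Task 4 = 14+11 = 25
Expected project duration μ = 25 hours. Critical path: Task 1 → Task 3 → Task 4.

Backward pass:
LF_Task 4 = 25; LS_Task 4 = 25−11 = 14
LF_Task 3 = LS_Task 4 = 14; LS_Task 3 = 14−2 = 12
LF_Task 2 = min(LS_Task 3=12, LS_Task 4=14) = 12; LS_Task 2 = 12−8 = 4
LF_Task 1 = LS_Task 3 = 12; LS_Task 1 = 12−12 = 0
Slack_Task 2 = LS_Task 2 − ES_Task 2 = 4 − 0 = 4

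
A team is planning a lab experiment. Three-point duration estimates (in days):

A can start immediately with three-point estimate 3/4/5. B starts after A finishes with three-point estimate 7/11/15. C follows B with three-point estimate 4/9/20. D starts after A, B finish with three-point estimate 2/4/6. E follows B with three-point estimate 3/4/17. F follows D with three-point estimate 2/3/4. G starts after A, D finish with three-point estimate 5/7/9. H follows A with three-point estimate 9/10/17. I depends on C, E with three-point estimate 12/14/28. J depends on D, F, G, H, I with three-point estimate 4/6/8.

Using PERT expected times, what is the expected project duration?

47 days

te_A = (3 + 4·4 + 5)/6 = 24/6 = 4
te_B = (7 + 4·11 + 15)/6 = 66/6 = 11
te_C = (4 + 4·9 + 20)/6 = 60/6 = 10
te_D = (2 + 4·4 + 6)/6 = 24/6 = 4
te_E = (3 + 4·4 + 17)/6 = 36/6 = 6
te_F = (2 + 4·3 + 4)/6 = 18/6 = 3
te_G = (5 + 4·7 + 9)/6 = 42/6 = 7
te_H = (9 + 4·10 + 17)/6 = 66/6 = 11
te_I = (12 + 4·14 + 28)/6 = 96/6 = 16
te_J = (4 + 4·6 + 8)/6 = 36/6 = 6

Forward pass:
ES_A = 0; EF_A = 4
ES_B = 4; EF_B = 4+11 = 15
ES_C = 15; EF_C = 15+10 = 25
ES_D = max(EF_A=4, EF_B=15) = 15; EF_D = 15+4 = 19
ES_E = 15; EF_E = 15+6 = 21
ES_F = 19; EF_F = 19+3 = 22
ES_G = max(EF_A=4, EF_D=19) = 19; EF_G = 19+7 = 26
ES_H = 4; EF_H = 4+11 = 15
ES_I = max(EF_C=25, EF_E=21) = 25; EF_I = 25+16 = 41
ES_J = max(EF_D=19, EF_F=22, EF_G=26, EF_H=15, EF_I=41) = 41; EF_J = 41+6 = 47
Expected project duration μ = 47 days. Critical path: A → B → C → I → J.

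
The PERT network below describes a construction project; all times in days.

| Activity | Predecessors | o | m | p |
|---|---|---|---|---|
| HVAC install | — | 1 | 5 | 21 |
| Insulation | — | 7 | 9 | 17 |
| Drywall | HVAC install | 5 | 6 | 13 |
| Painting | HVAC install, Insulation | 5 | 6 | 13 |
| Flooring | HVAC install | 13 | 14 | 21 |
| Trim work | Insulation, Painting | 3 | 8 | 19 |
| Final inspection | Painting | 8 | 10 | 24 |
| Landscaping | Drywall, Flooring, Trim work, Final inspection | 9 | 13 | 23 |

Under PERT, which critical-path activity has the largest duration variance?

Final inspection

te_HVAC install = (1 + 4·5 + 21)/6 = 42/6 = 7; σ²_HVAC install = ((21−1)/6)² = 11.111
te_Insulation = (7 + 4·9 + 17)/6 = 60/6 = 10; σ²_Insulation = ((17−7)/6)² = 2.778
te_Drywall = (5 + 4·6 + 13)/6 = 42/6 = 7; σ²_Drywall = ((13−5)/6)² = 1.778
te_Painting = (5 + 4·6 + 13)/6 = 42/6 = 7; σ²_Painting = ((13−5)/6)² = 1.778
te_Flooring = (13 + 4·14 + 21)/6 = 90/6 = 15; σ²_Flooring = ((21−13)/6)² = 1.778
te_Trim work = (3 + 4·8 + 19)/6 = 54/6 = 9; σ²_Trim work = ((19−3)/6)² = 7.111
te_Final inspection = (8 + 4·10 + 24)/6 = 72/6 = 12; σ²_Final inspection = ((24−8)/6)² = 7.111
te_Landscaping = (9 + 4·13 + 23)/6 = 84/6 = 14; σ²_Landscaping = ((23−9)/6)² = 5.444

Forward pass:
ES_HVAC install = 0; EF_HVAC install = 7
ES_Insulation = 0; EF_Insulation = 10
ES_Drywall = 7; EF_Drywall = 7+7 = 14
ES_Painting = max(EF_HVAC install=7, EF_Insulation=10) = 10; EF_Painting = 10+7 = 17
ES_Flooring = 7; EF_Flooring = 7+15 = 22
ES_Trim work = max(EF_Insulation=10, EF_Painting=17) = 17; EF_Trim work = 17+9 = 26
ES_Final inspection = 17; EF_Final inspection = 17+12 = 29
ES_Landscaping = max(EF_Drywall=14, EF_Flooring=22, EF_Trim work=26, EF_Final inspection=29) = 29; EF_Landscaping = 29+14 = 43
Expected project duration μ = 43 days. Critical path: Insulation → Painting → Final inspection → Landscaping.

Variances on critical path: σ²_Insulation=2.778, σ²_Painting=1.778, σ²_Final inspection=7.111, σ²_Landscaping=5.444.
Largest is σ²_Final inspection = 7.111.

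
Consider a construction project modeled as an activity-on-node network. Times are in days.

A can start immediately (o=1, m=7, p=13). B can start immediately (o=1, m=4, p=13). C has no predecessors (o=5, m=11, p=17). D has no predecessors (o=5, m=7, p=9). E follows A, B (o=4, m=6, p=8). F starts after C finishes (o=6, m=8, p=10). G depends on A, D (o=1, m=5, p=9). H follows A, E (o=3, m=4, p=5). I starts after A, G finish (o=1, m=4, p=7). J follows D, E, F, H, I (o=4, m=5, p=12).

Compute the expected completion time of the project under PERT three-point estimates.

25 days

te_A = (1 + 4·7 + 13)/6 = 42/6 = 7
te_B = (1 + 4·4 + 13)/6 = 30/6 = 5
te_C = (5 + 4·11 + 17)/6 = 66/6 = 11
te_D = (5 + 4·7 + 9)/6 = 42/6 = 7
te_E = (4 + 4·6 + 8)/6 = 36/6 = 6
te_F = (6 + 4·8 + 10)/6 = 48/6 = 8
te_G = (1 + 4·5 + 9)/6 = 30/6 = 5
te_H = (3 + 4·4 + 5)/6 = 24/6 = 4
te_I = (1 + 4·4 + 7)/6 = 24/6 = 4
te_J = (4 + 4·5 + 12)/6 = 36/6 = 6

Forward pass:
ES_A = 0; EF_A = 7
ES_B = 0; EF_B = 5
ES_C = 0; EF_C = 11
ES_D = 0; EF_D = 7
ES_E = max(EF_A=7, EF_B=5) = 7; EF_E = 7+6 = 13
ES_F = 11; EF_F = 11+8 = 19
ES_G = max(EF_A=7, EF_D=7) = 7; EF_G = 7+5 = 12
ES_H = max(EF_A=7, EF_E=13) = 13; EF_H = 13+4 = 17
ES_I = max(EF_A=7, EF_G=12) = 12; EF_I = 12+4 = 16
ES_J = max(EF_D=7, EF_E=13, EF_F=19, EF_H=17, EF_I=16) = 19; EF_J = 19+6 = 25
Expected project duration μ = 25 days. Critical path: C → F → J.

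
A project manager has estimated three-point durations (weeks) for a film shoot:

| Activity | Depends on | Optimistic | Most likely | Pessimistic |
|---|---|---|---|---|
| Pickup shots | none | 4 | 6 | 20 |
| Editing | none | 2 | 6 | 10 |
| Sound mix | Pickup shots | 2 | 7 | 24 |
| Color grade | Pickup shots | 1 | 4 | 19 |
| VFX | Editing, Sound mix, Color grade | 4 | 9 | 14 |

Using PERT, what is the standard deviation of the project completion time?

te_Pickup shots = (4 + 4·6 + 20)/6 = 48/6 = 8; σ²_Pickup shots = ((20−4)/6)² = 7.111
te_Editing = (2 + 4·6 + 10)/6 = 36/6 = 6; σ²_Editing = ((10−2)/6)² = 1.778
te_Sound mix = (2 + 4·7 + 24)/6 = 54/6 = 9; σ²_Sound mix = ((24−2)/6)² = 13.444
te_Color grade = (1 + 4·4 + 19)/6 = 36/6 = 6; σ²_Color grade = ((19−1)/6)² = 9.000
te_VFX = (4 + 4·9 + 14)/6 = 54/6 = 9; σ²_VFX = ((14−4)/6)² = 2.778

Forward pass:
ES_Pickup shots = 0; EF_Pickup shots = 8
ES_Editing = 0; EF_Editing = 6
ES_Sound mix = 8; EF_Sound mix = 8+9 = 17
ES_Color grade = 8; EF_Color grade = 8+6 = 14
ES_VFX = max(EF_Editing=6, EF_Sound mix=17, EF_Color grade=14) = 17; EF_VFX = 17+9 = 26
Expected project duration μ = 26 weeks. Critical path: Pickup shots → Sound mix → VFX.

Variance along critical path = 7.111 + 13.444 + 2.778 = 23.333
σ = √23.333 = 4.830 weeks

4.83 weeks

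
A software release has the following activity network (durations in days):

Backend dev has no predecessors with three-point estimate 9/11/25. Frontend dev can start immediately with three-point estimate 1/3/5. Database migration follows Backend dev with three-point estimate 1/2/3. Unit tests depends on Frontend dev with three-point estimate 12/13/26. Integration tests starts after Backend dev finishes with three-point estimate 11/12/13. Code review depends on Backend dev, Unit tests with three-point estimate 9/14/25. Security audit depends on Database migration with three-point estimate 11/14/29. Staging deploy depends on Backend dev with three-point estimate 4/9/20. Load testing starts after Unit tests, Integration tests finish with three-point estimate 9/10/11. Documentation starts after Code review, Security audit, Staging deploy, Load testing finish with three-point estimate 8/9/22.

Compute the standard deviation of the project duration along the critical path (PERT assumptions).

3.57 days

te_Backend dev = (9 + 4·11 + 25)/6 = 78/6 = 13; σ²_Backend dev = ((25−9)/6)² = 7.111
te_Frontend dev = (1 + 4·3 + 5)/6 = 18/6 = 3; σ²_Frontend dev = ((5−1)/6)² = 0.444
te_Database migration = (1 + 4·2 + 3)/6 = 12/6 = 2; σ²_Database migration = ((3−1)/6)² = 0.111
te_Unit tests = (12 + 4·13 + 26)/6 = 90/6 = 15; σ²_Unit tests = ((26−12)/6)² = 5.444
te_Integration tests = (11 + 4·12 + 13)/6 = 72/6 = 12; σ²_Integration tests = ((13−11)/6)² = 0.111
te_Code review = (9 + 4·14 + 25)/6 = 90/6 = 15; σ²_Code review = ((25−9)/6)² = 7.111
te_Security audit = (11 + 4·14 + 29)/6 = 96/6 = 16; σ²_Security audit = ((29−11)/6)² = 9.000
te_Staging deploy = (4 + 4·9 + 20)/6 = 60/6 = 10; σ²_Staging deploy = ((20−4)/6)² = 7.111
te_Load testing = (9 + 4·10 + 11)/6 = 60/6 = 10; σ²_Load testing = ((11−9)/6)² = 0.111
te_Documentation = (8 + 4·9 + 22)/6 = 66/6 = 11; σ²_Documentation = ((22−8)/6)² = 5.444

Forward pass:
ES_Backend dev = 0; EF_Backend dev = 13
ES_Frontend dev = 0; EF_Frontend dev = 3
ES_Database migration = 13; EF_Database migration = 13+2 = 15
ES_Unit tests = 3; EF_Unit tests = 3+15 = 18
ES_Integration tests = 13; EF_Integration tests = 13+12 = 25
ES_Code review = max(EF_Backend dev=13, EF_Unit tests=18) = 18; EF_Code review = 18+15 = 33
ES_Security audit = 15; EF_Security audit = 15+16 = 31
ES_Staging deploy = 13; EF_Staging deploy = 13+10 = 23
ES_Load testing = max(EF_Unit tests=18, EF_Integration tests=25) = 25; EF_Load testing = 25+10 = 35
ES_Documentation = max(EF_Code review=33, EF_Security audit=31, EF_Staging deploy=23, EF_Load testing=35) = 35; EF_Documentation = 35+11 = 46
Expected project duration μ = 46 days. Critical path: Backend dev → Integration tests → Load testing → Documentation.

Variance along critical path = 7.111 + 0.111 + 0.111 + 5.444 = 12.778
σ = √12.778 = 3.575 days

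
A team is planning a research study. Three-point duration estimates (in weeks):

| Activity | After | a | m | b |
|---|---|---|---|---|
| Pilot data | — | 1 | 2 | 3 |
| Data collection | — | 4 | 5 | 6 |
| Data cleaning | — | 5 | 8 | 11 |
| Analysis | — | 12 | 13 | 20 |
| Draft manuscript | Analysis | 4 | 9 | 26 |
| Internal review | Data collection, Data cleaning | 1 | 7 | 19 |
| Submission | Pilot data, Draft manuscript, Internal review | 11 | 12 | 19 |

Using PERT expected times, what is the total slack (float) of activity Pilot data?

23 weeks

te_Pilot data = (1 + 4·2 + 3)/6 = 12/6 = 2
te_Data collection = (4 + 4·5 + 6)/6 = 30/6 = 5
te_Data cleaning = (5 + 4·8 + 11)/6 = 48/6 = 8
te_Analysis = (12 + 4·13 + 20)/6 = 84/6 = 14
te_Draft manuscript = (4 + 4·9 + 26)/6 = 66/6 = 11
te_Internal review = (1 + 4·7 + 19)/6 = 48/6 = 8
te_Submission = (11 + 4·12 + 19)/6 = 78/6 = 13

Forward pass:
ES_Pilot data = 0; EF_Pilot data = 2
ES_Data collection = 0; EF_Data collection = 5
ES_Data cleaning = 0; EF_Data cleaning = 8
ES_Analysis = 0; EF_Analysis = 14
ES_Draft manuscript = 14; EF_Draft manuscript = 14+11 = 25
ES_Internal review = max(EF_Data collection=5, EF_Data cleaning=8) = 8; EF_Internal review = 8+8 = 16
ES_Submission = max(EF_Pilot data=2, EF_Draft manuscript=25, EF_Internal review=16) = 25; EF_Submission = 25+13 = 38
Expected project duration μ = 38 weeks. Critical path: Analysis → Draft manuscript → Submission.

Backward pass:
LF_Submission = 38; LS_Submission = 38−13 = 25
LF_Internal review = LS_Submission = 25; LS_Internal review = 25−8 = 17
LF_Draft manuscript = LS_Submission = 25; LS_Draft manuscript = 25−11 = 14
LF_Analysis = LS_Draft manuscript = 14; LS_Analysis = 14−14 = 0
LF_Data cleaning = LS_Internal review = 17; LS_Data cleaning = 17−8 = 9
LF_Data collection = LS_Internal review = 17; LS_Data collection = 17−5 = 12
LF_Pilot data = LS_Submission = 25; LS_Pilot data = 25−2 = 23
Slack_Pilot data = LS_Pilot data − ES_Pilot data = 23 − 0 = 23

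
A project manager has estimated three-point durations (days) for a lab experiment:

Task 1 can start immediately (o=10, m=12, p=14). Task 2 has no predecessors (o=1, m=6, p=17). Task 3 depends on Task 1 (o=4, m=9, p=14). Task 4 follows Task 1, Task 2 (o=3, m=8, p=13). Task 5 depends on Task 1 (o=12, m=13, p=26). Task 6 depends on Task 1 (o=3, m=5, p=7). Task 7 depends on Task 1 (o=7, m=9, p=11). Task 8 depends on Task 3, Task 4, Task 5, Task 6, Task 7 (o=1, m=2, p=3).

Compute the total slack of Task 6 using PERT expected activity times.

te_Task 1 = (10 + 4·12 + 14)/6 = 72/6 = 12
te_Task 2 = (1 + 4·6 + 17)/6 = 42/6 = 7
te_Task 3 = (4 + 4·9 + 14)/6 = 54/6 = 9
te_Task 4 = (3 + 4·8 + 13)/6 = 48/6 = 8
te_Task 5 = (12 + 4·13 + 26)/6 = 90/6 = 15
te_Task 6 = (3 + 4·5 + 7)/6 = 30/6 = 5
te_Task 7 = (7 + 4·9 + 11)/6 = 54/6 = 9
te_Task 8 = (1 + 4·2 + 3)/6 = 12/6 = 2

Forward pass:
ES_Task 1 = 0; EF_Task 1 = 12
ES_Task 2 = 0; EF_Task 2 = 7
ES_Task 3 = 12; EF_Task 3 = 12+9 = 21
ES_Task 4 = max(EF_Task 1=12, EF_Task 2=7) = 12; EF_Task 4 = 12+8 = 20
ES_Task 5 = 12; EF_Task 5 = 12+15 = 27
ES_Task 6 = 12; EF_Task 6 = 12+5 = 17
ES_Task 7 = 12; EF_Task 7 = 12+9 = 21
ES_Task 8 = max(EF_Task 3=21, EF_Task 4=20, EF_Task 5=27, EF_Task 6=17, EF_Task 7=21) = 27; EF_Task 8 = 27+2 = 29
Expected project duration μ = 29 days. Critical path: Task 1 → Task 5 → Task 8.

Backward pass:
LF_Task 8 = 29; LS_Task 8 = 29−2 = 27
LF_Task 7 = LS_Task 8 = 27; LS_Task 7 = 27−9 = 18
LF_Task 6 = LS_Task 8 = 27; LS_Task 6 = 27−5 = 22
LF_Task 5 = LS_Task 8 = 27; LS_Task 5 = 27−15 = 12
LF_Task 4 = LS_Task 8 = 27; LS_Task 4 = 27−8 = 19
LF_Task 3 = LS_Task 8 = 27; LS_Task 3 = 27−9 = 18
LF_Task 2 = LS_Task 4 = 19; LS_Task 2 = 19−7 = 12
LF_Task 1 = min(LS_Task 3=18, LS_Task 4=19, LS_Task 5=12, LS_Task 6=22, LS_Task 7=18) = 12; LS_Task 1 = 12−12 = 0
Slack_Task 6 = LS_Task 6 − ES_Task 6 = 22 − 12 = 10

10 days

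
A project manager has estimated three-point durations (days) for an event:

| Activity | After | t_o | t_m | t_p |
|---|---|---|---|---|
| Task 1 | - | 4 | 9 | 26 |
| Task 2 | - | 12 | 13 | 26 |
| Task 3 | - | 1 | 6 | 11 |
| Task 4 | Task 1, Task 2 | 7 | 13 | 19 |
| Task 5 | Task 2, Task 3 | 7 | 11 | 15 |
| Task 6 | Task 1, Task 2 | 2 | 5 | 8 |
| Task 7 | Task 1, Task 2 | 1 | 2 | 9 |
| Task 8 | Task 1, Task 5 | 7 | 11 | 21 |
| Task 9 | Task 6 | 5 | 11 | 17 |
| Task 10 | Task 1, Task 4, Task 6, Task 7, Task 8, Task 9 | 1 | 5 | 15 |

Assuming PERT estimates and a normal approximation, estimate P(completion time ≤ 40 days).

0.174

te_Task 1 = (4 + 4·9 + 26)/6 = 66/6 = 11; σ²_Task 1 = ((26−4)/6)² = 13.444
te_Task 2 = (12 + 4·13 + 26)/6 = 90/6 = 15; σ²_Task 2 = ((26−12)/6)² = 5.444
te_Task 3 = (1 + 4·6 + 11)/6 = 36/6 = 6; σ²_Task 3 = ((11−1)/6)² = 2.778
te_Task 4 = (7 + 4·13 + 19)/6 = 78/6 = 13; σ²_Task 4 = ((19−7)/6)² = 4.000
te_Task 5 = (7 + 4·11 + 15)/6 = 66/6 = 11; σ²_Task 5 = ((15−7)/6)² = 1.778
te_Task 6 = (2 + 4·5 + 8)/6 = 30/6 = 5; σ²_Task 6 = ((8−2)/6)² = 1.000
te_Task 7 = (1 + 4·2 + 9)/6 = 18/6 = 3; σ²_Task 7 = ((9−1)/6)² = 1.778
te_Task 8 = (7 + 4·11 + 21)/6 = 72/6 = 12; σ²_Task 8 = ((21−7)/6)² = 5.444
te_Task 9 = (5 + 4·11 + 17)/6 = 66/6 = 11; σ²_Task 9 = ((17−5)/6)² = 4.000
te_Task 10 = (1 + 4·5 + 15)/6 = 36/6 = 6; σ²_Task 10 = ((15−1)/6)² = 5.444

Forward pass:
ES_Task 1 = 0; EF_Task 1 = 11
ES_Task 2 = 0; EF_Task 2 = 15
ES_Task 3 = 0; EF_Task 3 = 6
ES_Task 4 = max(EF_Task 1=11, EF_Task 2=15) = 15; EF_Task 4 = 15+13 = 28
ES_Task 5 = max(EF_Task 2=15, EF_Task 3=6) = 15; EF_Task 5 = 15+11 = 26
ES_Task 6 = max(EF_Task 1=11, EF_Task 2=15) = 15; EF_Task 6 = 15+5 = 20
ES_Task 7 = max(EF_Task 1=11, EF_Task 2=15) = 15; EF_Task 7 = 15+3 = 18
ES_Task 8 = max(EF_Task 1=11, EF_Task 5=26) = 26; EF_Task 8 = 26+12 = 38
ES_Task 9 = 20; EF_Task 9 = 20+11 = 31
ES_Task 10 = max(EF_Task 1=11, EF_Task 4=28, EF_Task 6=20, EF_Task 7=18, EF_Task 8=38, EF_Task 9=31) = 38; EF_Task 10 = 38+6 = 44
Expected project duration μ = 44 days. Critical path: Task 2 → Task 5 → Task 8 → Task 10.

Variance along critical path = 5.444 + 1.778 + 5.444 + 5.444 = 18.111; σ = √18.111 = 4.256 days.
Z = (40 − 44) / 4.256 = -0.940
P(T ≤ 40) = Φ(-0.940) ≈ 0.174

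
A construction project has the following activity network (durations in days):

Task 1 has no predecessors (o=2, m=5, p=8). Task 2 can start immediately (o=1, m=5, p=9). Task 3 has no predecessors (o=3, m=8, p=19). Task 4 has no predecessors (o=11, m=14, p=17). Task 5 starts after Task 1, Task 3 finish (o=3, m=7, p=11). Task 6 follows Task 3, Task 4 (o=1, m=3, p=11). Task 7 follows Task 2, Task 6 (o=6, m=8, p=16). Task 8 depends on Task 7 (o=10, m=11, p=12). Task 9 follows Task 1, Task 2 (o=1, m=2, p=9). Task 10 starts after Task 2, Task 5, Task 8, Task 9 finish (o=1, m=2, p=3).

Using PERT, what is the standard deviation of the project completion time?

2.60 days

te_Task 1 = (2 + 4·5 + 8)/6 = 30/6 = 5; σ²_Task 1 = ((8−2)/6)² = 1.000
te_Task 2 = (1 + 4·5 + 9)/6 = 30/6 = 5; σ²_Task 2 = ((9−1)/6)² = 1.778
te_Task 3 = (3 + 4·8 + 19)/6 = 54/6 = 9; σ²_Task 3 = ((19−3)/6)² = 7.111
te_Task 4 = (11 + 4·14 + 17)/6 = 84/6 = 14; σ²_Task 4 = ((17−11)/6)² = 1.000
te_Task 5 = (3 + 4·7 + 11)/6 = 42/6 = 7; σ²_Task 5 = ((11−3)/6)² = 1.778
te_Task 6 = (1 + 4·3 + 11)/6 = 24/6 = 4; σ²_Task 6 = ((11−1)/6)² = 2.778
te_Task 7 = (6 + 4·8 + 16)/6 = 54/6 = 9; σ²_Task 7 = ((16−6)/6)² = 2.778
te_Task 8 = (10 + 4·11 + 12)/6 = 66/6 = 11; σ²_Task 8 = ((12−10)/6)² = 0.111
te_Task 9 = (1 + 4·2 + 9)/6 = 18/6 = 3; σ²_Task 9 = ((9−1)/6)² = 1.778
te_Task 10 = (1 + 4·2 + 3)/6 = 12/6 = 2; σ²_Task 10 = ((3−1)/6)² = 0.111

Forward pass:
ES_Task 1 = 0; EF_Task 1 = 5
ES_Task 2 = 0; EF_Task 2 = 5
ES_Task 3 = 0; EF_Task 3 = 9
ES_Task 4 = 0; EF_Task 4 = 14
ES_Task 5 = max(EF_Task 1=5, EF_Task 3=9) = 9; EF_Task 5 = 9+7 = 16
ES_Task 6 = max(EF_Task 3=9, EF_Task 4=14) = 14; EF_Task 6 = 14+4 = 18
ES_Task 7 = max(EF_Task 2=5, EF_Task 6=18) = 18; EF_Task 7 = 18+9 = 27
ES_Task 8 = 27; EF_Task 8 = 27+11 = 38
ES_Task 9 = max(EF_Task 1=5, EF_Task 2=5) = 5; EF_Task 9 = 5+3 = 8
ES_Task 10 = max(EF_Task 2=5, EF_Task 5=16, EF_Task 8=38, EF_Task 9=8) = 38; EF_Task 10 = 38+2 = 40
Expected project duration μ = 40 days. Critical path: Task 4 → Task 6 → Task 7 → Task 8 → Task 10.

Variance along critical path = 1.000 + 2.778 + 2.778 + 0.111 + 0.111 = 6.778
σ = √6.778 = 2.603 days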